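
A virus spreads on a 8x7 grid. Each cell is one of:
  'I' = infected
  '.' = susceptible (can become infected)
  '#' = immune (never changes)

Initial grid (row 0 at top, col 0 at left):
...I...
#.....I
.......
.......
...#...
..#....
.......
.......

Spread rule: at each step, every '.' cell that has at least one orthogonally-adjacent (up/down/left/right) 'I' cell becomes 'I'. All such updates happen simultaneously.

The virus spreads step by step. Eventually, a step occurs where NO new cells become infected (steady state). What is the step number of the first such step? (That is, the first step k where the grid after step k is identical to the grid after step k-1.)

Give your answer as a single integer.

Step 0 (initial): 2 infected
Step 1: +6 new -> 8 infected
Step 2: +7 new -> 15 infected
Step 3: +7 new -> 22 infected
Step 4: +5 new -> 27 infected
Step 5: +6 new -> 33 infected
Step 6: +5 new -> 38 infected
Step 7: +5 new -> 43 infected
Step 8: +4 new -> 47 infected
Step 9: +4 new -> 51 infected
Step 10: +2 new -> 53 infected
Step 11: +0 new -> 53 infected

Answer: 11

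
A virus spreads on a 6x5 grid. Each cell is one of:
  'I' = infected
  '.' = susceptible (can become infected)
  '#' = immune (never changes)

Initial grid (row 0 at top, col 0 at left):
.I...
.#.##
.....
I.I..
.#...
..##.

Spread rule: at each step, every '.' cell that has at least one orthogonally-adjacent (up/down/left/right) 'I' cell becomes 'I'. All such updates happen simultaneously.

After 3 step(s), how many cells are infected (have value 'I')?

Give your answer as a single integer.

Step 0 (initial): 3 infected
Step 1: +8 new -> 11 infected
Step 2: +8 new -> 19 infected
Step 3: +4 new -> 23 infected

Answer: 23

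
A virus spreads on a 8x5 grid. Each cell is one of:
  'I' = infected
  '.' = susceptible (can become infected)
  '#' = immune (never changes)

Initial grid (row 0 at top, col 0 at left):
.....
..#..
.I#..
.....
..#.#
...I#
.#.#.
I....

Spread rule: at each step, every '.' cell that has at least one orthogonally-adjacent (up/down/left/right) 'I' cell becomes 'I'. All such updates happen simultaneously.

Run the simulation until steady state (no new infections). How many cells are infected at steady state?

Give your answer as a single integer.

Step 0 (initial): 3 infected
Step 1: +7 new -> 10 infected
Step 2: +10 new -> 20 infected
Step 3: +6 new -> 26 infected
Step 4: +4 new -> 30 infected
Step 5: +3 new -> 33 infected
Step 6: +0 new -> 33 infected

Answer: 33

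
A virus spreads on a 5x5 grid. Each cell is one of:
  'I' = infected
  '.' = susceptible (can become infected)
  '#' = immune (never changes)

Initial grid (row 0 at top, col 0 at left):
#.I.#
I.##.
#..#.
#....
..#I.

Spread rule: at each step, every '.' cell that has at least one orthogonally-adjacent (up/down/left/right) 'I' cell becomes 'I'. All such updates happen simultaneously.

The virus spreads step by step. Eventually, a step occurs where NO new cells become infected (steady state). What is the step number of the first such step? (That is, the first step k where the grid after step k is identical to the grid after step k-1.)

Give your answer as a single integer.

Step 0 (initial): 3 infected
Step 1: +5 new -> 8 infected
Step 2: +3 new -> 11 infected
Step 3: +3 new -> 14 infected
Step 4: +2 new -> 16 infected
Step 5: +1 new -> 17 infected
Step 6: +0 new -> 17 infected

Answer: 6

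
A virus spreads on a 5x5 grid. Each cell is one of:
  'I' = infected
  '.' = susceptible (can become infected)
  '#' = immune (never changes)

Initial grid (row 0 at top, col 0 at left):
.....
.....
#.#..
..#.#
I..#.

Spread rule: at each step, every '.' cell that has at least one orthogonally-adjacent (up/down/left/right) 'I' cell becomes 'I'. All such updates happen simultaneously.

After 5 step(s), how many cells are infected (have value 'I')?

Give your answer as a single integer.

Step 0 (initial): 1 infected
Step 1: +2 new -> 3 infected
Step 2: +2 new -> 5 infected
Step 3: +1 new -> 6 infected
Step 4: +1 new -> 7 infected
Step 5: +3 new -> 10 infected

Answer: 10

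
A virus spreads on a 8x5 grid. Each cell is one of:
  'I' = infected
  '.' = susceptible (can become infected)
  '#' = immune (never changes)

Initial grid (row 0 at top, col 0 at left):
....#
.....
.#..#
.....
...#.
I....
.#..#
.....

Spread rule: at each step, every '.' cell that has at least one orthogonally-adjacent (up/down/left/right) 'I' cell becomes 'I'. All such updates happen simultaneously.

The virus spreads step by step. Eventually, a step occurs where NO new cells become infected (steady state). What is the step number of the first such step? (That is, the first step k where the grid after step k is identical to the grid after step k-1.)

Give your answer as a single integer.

Answer: 9

Derivation:
Step 0 (initial): 1 infected
Step 1: +3 new -> 4 infected
Step 2: +4 new -> 8 infected
Step 3: +6 new -> 14 infected
Step 4: +5 new -> 19 infected
Step 5: +6 new -> 25 infected
Step 6: +5 new -> 30 infected
Step 7: +2 new -> 32 infected
Step 8: +2 new -> 34 infected
Step 9: +0 new -> 34 infected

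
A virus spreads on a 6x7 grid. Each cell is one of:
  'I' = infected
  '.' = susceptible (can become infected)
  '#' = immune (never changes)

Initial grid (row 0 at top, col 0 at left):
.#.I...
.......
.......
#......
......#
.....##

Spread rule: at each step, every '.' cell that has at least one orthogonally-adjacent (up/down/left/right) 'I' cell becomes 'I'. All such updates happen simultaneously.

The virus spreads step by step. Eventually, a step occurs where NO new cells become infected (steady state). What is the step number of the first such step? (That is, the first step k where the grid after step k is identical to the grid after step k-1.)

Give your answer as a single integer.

Step 0 (initial): 1 infected
Step 1: +3 new -> 4 infected
Step 2: +4 new -> 8 infected
Step 3: +6 new -> 14 infected
Step 4: +7 new -> 21 infected
Step 5: +8 new -> 29 infected
Step 6: +5 new -> 34 infected
Step 7: +2 new -> 36 infected
Step 8: +1 new -> 37 infected
Step 9: +0 new -> 37 infected

Answer: 9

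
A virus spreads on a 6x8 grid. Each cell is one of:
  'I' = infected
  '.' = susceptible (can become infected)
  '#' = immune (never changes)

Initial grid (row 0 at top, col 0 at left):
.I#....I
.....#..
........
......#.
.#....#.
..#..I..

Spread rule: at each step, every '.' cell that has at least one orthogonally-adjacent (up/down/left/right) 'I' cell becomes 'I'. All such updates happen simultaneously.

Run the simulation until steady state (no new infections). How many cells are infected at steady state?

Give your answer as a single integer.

Step 0 (initial): 3 infected
Step 1: +7 new -> 10 infected
Step 2: +10 new -> 20 infected
Step 3: +11 new -> 31 infected
Step 4: +8 new -> 39 infected
Step 5: +1 new -> 40 infected
Step 6: +1 new -> 41 infected
Step 7: +1 new -> 42 infected
Step 8: +0 new -> 42 infected

Answer: 42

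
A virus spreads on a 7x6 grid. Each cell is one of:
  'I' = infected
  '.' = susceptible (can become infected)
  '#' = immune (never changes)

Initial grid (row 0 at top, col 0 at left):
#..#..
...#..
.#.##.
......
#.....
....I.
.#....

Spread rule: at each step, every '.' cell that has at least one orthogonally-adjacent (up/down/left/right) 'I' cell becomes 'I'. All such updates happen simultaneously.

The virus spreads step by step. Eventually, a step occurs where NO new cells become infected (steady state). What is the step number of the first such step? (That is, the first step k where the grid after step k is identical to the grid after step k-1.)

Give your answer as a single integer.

Answer: 9

Derivation:
Step 0 (initial): 1 infected
Step 1: +4 new -> 5 infected
Step 2: +6 new -> 11 infected
Step 3: +5 new -> 16 infected
Step 4: +4 new -> 20 infected
Step 5: +4 new -> 24 infected
Step 6: +4 new -> 28 infected
Step 7: +4 new -> 32 infected
Step 8: +2 new -> 34 infected
Step 9: +0 new -> 34 infected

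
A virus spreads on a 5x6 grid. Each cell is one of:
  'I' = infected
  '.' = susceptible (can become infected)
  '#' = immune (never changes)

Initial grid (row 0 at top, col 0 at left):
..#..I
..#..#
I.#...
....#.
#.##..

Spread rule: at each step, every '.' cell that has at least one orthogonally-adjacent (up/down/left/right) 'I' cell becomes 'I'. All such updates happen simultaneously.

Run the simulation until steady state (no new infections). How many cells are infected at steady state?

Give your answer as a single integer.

Step 0 (initial): 2 infected
Step 1: +4 new -> 6 infected
Step 2: +5 new -> 11 infected
Step 3: +5 new -> 16 infected
Step 4: +3 new -> 19 infected
Step 5: +1 new -> 20 infected
Step 6: +1 new -> 21 infected
Step 7: +1 new -> 22 infected
Step 8: +0 new -> 22 infected

Answer: 22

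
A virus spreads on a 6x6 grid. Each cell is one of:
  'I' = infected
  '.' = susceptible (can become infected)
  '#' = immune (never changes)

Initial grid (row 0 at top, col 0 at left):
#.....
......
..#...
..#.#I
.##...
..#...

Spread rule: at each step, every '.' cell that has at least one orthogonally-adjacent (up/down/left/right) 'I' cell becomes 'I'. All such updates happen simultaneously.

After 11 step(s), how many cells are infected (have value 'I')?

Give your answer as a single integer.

Step 0 (initial): 1 infected
Step 1: +2 new -> 3 infected
Step 2: +4 new -> 7 infected
Step 3: +5 new -> 12 infected
Step 4: +4 new -> 16 infected
Step 5: +2 new -> 18 infected
Step 6: +2 new -> 20 infected
Step 7: +3 new -> 23 infected
Step 8: +2 new -> 25 infected
Step 9: +1 new -> 26 infected
Step 10: +1 new -> 27 infected
Step 11: +1 new -> 28 infected

Answer: 28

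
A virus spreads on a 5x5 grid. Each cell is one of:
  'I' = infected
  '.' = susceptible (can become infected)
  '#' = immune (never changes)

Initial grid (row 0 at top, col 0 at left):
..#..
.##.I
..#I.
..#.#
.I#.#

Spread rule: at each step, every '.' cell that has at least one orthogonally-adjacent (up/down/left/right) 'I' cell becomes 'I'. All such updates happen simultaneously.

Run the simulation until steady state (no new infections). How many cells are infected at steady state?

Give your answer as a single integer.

Answer: 17

Derivation:
Step 0 (initial): 3 infected
Step 1: +6 new -> 9 infected
Step 2: +4 new -> 13 infected
Step 3: +1 new -> 14 infected
Step 4: +1 new -> 15 infected
Step 5: +1 new -> 16 infected
Step 6: +1 new -> 17 infected
Step 7: +0 new -> 17 infected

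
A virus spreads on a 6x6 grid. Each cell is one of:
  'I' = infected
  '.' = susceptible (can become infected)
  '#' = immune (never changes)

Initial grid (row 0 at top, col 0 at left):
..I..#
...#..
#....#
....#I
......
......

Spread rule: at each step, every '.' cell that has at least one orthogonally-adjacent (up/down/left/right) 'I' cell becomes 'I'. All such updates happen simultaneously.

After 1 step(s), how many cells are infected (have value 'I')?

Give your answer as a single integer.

Answer: 6

Derivation:
Step 0 (initial): 2 infected
Step 1: +4 new -> 6 infected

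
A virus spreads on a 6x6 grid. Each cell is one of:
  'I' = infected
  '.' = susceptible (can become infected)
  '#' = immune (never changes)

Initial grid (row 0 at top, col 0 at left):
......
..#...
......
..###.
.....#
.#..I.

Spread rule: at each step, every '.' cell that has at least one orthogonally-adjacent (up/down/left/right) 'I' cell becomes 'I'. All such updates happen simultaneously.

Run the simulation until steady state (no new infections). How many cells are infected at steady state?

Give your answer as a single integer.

Answer: 30

Derivation:
Step 0 (initial): 1 infected
Step 1: +3 new -> 4 infected
Step 2: +2 new -> 6 infected
Step 3: +1 new -> 7 infected
Step 4: +1 new -> 8 infected
Step 5: +2 new -> 10 infected
Step 6: +3 new -> 13 infected
Step 7: +3 new -> 16 infected
Step 8: +3 new -> 19 infected
Step 9: +4 new -> 23 infected
Step 10: +3 new -> 26 infected
Step 11: +3 new -> 29 infected
Step 12: +1 new -> 30 infected
Step 13: +0 new -> 30 infected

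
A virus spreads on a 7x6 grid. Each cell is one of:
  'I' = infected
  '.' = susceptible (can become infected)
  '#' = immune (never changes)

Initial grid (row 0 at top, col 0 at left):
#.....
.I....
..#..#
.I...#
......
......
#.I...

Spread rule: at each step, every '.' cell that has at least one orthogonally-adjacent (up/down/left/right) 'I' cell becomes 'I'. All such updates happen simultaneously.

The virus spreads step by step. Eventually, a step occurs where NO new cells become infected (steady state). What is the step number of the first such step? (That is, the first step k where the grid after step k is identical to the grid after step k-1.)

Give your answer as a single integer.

Answer: 6

Derivation:
Step 0 (initial): 3 infected
Step 1: +10 new -> 13 infected
Step 2: +9 new -> 22 infected
Step 3: +8 new -> 30 infected
Step 4: +5 new -> 35 infected
Step 5: +2 new -> 37 infected
Step 6: +0 new -> 37 infected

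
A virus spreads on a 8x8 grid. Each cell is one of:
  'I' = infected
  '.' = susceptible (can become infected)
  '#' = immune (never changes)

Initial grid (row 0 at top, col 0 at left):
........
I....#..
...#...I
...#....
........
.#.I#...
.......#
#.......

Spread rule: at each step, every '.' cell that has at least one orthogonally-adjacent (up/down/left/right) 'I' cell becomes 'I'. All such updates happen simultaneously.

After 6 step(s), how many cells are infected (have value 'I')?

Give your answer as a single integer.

Answer: 57

Derivation:
Step 0 (initial): 3 infected
Step 1: +9 new -> 12 infected
Step 2: +14 new -> 26 infected
Step 3: +18 new -> 44 infected
Step 4: +10 new -> 54 infected
Step 5: +2 new -> 56 infected
Step 6: +1 new -> 57 infected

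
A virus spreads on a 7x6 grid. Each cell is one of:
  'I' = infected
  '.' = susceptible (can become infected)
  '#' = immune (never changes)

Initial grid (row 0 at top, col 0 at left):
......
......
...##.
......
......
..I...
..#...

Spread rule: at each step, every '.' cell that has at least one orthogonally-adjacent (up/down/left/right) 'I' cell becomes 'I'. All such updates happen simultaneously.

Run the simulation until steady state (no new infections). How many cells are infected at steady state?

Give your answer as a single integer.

Answer: 39

Derivation:
Step 0 (initial): 1 infected
Step 1: +3 new -> 4 infected
Step 2: +7 new -> 11 infected
Step 3: +8 new -> 19 infected
Step 4: +6 new -> 25 infected
Step 5: +5 new -> 30 infected
Step 6: +5 new -> 35 infected
Step 7: +3 new -> 38 infected
Step 8: +1 new -> 39 infected
Step 9: +0 new -> 39 infected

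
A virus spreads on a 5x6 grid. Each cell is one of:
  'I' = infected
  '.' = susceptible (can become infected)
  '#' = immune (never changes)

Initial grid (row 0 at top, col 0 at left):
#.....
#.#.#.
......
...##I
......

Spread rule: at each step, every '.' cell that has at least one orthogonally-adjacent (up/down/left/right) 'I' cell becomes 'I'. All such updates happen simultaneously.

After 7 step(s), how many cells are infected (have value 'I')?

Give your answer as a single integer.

Answer: 24

Derivation:
Step 0 (initial): 1 infected
Step 1: +2 new -> 3 infected
Step 2: +3 new -> 6 infected
Step 3: +3 new -> 9 infected
Step 4: +4 new -> 13 infected
Step 5: +4 new -> 17 infected
Step 6: +5 new -> 22 infected
Step 7: +2 new -> 24 infected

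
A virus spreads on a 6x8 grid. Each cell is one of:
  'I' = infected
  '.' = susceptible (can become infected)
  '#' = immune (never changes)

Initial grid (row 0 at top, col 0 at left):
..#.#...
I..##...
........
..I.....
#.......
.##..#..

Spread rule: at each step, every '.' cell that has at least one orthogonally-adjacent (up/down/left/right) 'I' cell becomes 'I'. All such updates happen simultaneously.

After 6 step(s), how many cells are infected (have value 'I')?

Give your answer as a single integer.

Step 0 (initial): 2 infected
Step 1: +7 new -> 9 infected
Step 2: +8 new -> 17 infected
Step 3: +4 new -> 21 infected
Step 4: +4 new -> 25 infected
Step 5: +4 new -> 29 infected
Step 6: +5 new -> 34 infected

Answer: 34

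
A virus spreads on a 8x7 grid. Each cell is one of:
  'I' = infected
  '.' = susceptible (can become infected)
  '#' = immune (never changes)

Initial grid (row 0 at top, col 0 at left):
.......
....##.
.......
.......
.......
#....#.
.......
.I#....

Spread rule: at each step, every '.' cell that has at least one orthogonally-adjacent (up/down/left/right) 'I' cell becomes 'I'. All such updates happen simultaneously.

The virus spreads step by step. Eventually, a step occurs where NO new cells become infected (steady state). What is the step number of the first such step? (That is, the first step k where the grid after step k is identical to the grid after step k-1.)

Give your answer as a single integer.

Step 0 (initial): 1 infected
Step 1: +2 new -> 3 infected
Step 2: +3 new -> 6 infected
Step 3: +3 new -> 9 infected
Step 4: +6 new -> 15 infected
Step 5: +7 new -> 22 infected
Step 6: +7 new -> 29 infected
Step 7: +8 new -> 37 infected
Step 8: +6 new -> 43 infected
Step 9: +3 new -> 46 infected
Step 10: +2 new -> 48 infected
Step 11: +2 new -> 50 infected
Step 12: +1 new -> 51 infected
Step 13: +0 new -> 51 infected

Answer: 13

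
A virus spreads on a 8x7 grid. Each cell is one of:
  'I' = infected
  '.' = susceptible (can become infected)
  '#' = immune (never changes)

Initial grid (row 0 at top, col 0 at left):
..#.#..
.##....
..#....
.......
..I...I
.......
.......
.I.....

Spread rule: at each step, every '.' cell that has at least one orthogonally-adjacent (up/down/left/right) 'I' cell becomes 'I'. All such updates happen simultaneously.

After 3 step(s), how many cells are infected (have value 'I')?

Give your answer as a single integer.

Answer: 38

Derivation:
Step 0 (initial): 3 infected
Step 1: +10 new -> 13 infected
Step 2: +13 new -> 26 infected
Step 3: +12 new -> 38 infected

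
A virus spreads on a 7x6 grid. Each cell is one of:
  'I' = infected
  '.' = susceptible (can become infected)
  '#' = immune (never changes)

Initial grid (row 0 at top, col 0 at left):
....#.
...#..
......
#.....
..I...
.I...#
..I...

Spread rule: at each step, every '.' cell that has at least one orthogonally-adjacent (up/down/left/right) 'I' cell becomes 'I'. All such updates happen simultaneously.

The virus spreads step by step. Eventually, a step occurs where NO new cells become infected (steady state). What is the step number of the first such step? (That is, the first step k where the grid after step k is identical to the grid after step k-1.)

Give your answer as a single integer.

Step 0 (initial): 3 infected
Step 1: +7 new -> 10 infected
Step 2: +8 new -> 18 infected
Step 3: +7 new -> 25 infected
Step 4: +5 new -> 30 infected
Step 5: +5 new -> 35 infected
Step 6: +2 new -> 37 infected
Step 7: +1 new -> 38 infected
Step 8: +0 new -> 38 infected

Answer: 8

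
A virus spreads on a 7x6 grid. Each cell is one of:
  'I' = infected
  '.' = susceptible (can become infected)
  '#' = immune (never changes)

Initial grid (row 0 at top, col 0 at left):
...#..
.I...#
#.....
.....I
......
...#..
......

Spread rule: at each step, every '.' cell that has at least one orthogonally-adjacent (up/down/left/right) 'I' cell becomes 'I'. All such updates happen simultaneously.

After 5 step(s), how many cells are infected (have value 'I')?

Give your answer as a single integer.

Answer: 36

Derivation:
Step 0 (initial): 2 infected
Step 1: +7 new -> 9 infected
Step 2: +9 new -> 18 infected
Step 3: +8 new -> 26 infected
Step 4: +5 new -> 31 infected
Step 5: +5 new -> 36 infected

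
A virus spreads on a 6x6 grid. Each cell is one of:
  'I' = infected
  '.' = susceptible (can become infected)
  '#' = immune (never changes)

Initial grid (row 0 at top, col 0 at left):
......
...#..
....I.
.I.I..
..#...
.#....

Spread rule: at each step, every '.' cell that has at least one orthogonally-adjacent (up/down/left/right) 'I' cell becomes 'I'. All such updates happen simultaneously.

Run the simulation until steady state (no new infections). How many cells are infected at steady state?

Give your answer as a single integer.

Step 0 (initial): 3 infected
Step 1: +9 new -> 12 infected
Step 2: +9 new -> 21 infected
Step 3: +9 new -> 30 infected
Step 4: +3 new -> 33 infected
Step 5: +0 new -> 33 infected

Answer: 33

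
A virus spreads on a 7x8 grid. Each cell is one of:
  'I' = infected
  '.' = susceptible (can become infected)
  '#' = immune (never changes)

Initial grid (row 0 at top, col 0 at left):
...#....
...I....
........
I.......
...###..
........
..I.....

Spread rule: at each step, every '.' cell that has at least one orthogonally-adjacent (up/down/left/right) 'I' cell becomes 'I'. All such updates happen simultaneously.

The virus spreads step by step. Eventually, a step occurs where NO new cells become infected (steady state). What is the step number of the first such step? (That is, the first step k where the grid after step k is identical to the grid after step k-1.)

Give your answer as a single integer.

Answer: 8

Derivation:
Step 0 (initial): 3 infected
Step 1: +9 new -> 12 infected
Step 2: +17 new -> 29 infected
Step 3: +8 new -> 37 infected
Step 4: +6 new -> 43 infected
Step 5: +5 new -> 48 infected
Step 6: +3 new -> 51 infected
Step 7: +1 new -> 52 infected
Step 8: +0 new -> 52 infected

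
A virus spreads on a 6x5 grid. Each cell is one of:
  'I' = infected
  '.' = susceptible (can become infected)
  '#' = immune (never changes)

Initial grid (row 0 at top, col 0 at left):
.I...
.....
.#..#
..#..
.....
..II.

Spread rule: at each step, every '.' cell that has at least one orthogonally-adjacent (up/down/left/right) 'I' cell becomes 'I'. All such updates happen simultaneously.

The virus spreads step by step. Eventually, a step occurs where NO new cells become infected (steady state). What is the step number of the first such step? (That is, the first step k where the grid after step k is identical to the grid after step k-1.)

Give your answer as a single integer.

Answer: 5

Derivation:
Step 0 (initial): 3 infected
Step 1: +7 new -> 10 infected
Step 2: +7 new -> 17 infected
Step 3: +8 new -> 25 infected
Step 4: +2 new -> 27 infected
Step 5: +0 new -> 27 infected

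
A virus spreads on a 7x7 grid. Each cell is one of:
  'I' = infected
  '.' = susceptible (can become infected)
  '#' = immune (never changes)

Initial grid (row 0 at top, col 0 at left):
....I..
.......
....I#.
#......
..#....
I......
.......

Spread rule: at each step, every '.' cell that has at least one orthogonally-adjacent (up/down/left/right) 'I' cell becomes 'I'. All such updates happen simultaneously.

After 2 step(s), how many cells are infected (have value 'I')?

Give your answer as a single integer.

Step 0 (initial): 3 infected
Step 1: +8 new -> 11 infected
Step 2: +11 new -> 22 infected

Answer: 22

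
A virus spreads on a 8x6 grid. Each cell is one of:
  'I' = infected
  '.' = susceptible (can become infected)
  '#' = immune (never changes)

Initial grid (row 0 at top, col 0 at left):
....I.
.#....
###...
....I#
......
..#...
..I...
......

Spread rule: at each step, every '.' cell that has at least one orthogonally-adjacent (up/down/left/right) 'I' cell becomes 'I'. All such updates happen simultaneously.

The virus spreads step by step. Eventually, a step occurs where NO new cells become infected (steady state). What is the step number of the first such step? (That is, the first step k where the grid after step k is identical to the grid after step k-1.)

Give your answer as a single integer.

Step 0 (initial): 3 infected
Step 1: +9 new -> 12 infected
Step 2: +15 new -> 27 infected
Step 3: +10 new -> 37 infected
Step 4: +4 new -> 41 infected
Step 5: +1 new -> 42 infected
Step 6: +0 new -> 42 infected

Answer: 6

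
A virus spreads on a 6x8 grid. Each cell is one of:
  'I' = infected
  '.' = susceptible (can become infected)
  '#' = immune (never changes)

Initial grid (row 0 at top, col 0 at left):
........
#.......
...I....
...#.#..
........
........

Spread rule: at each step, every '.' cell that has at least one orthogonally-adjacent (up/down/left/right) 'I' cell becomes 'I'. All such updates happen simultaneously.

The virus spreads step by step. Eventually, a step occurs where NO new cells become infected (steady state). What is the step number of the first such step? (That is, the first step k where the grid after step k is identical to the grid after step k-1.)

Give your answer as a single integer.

Answer: 8

Derivation:
Step 0 (initial): 1 infected
Step 1: +3 new -> 4 infected
Step 2: +7 new -> 11 infected
Step 3: +9 new -> 20 infected
Step 4: +11 new -> 31 infected
Step 5: +9 new -> 40 infected
Step 6: +4 new -> 44 infected
Step 7: +1 new -> 45 infected
Step 8: +0 new -> 45 infected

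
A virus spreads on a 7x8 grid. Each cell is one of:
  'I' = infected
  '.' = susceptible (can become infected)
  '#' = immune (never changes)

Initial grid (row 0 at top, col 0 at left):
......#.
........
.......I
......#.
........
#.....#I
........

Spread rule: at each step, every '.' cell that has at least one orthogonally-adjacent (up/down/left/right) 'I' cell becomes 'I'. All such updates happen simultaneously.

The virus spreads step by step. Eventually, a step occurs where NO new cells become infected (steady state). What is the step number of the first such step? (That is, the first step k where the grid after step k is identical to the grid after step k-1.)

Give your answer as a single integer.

Step 0 (initial): 2 infected
Step 1: +5 new -> 7 infected
Step 2: +5 new -> 12 infected
Step 3: +5 new -> 17 infected
Step 4: +7 new -> 24 infected
Step 5: +7 new -> 31 infected
Step 6: +7 new -> 38 infected
Step 7: +7 new -> 45 infected
Step 8: +6 new -> 51 infected
Step 9: +1 new -> 52 infected
Step 10: +0 new -> 52 infected

Answer: 10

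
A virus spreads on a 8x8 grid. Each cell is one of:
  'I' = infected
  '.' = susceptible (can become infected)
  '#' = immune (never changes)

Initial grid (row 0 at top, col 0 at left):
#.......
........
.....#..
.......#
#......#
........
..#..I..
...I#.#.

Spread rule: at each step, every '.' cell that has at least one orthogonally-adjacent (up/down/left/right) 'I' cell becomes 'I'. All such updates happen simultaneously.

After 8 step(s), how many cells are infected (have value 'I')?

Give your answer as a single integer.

Answer: 54

Derivation:
Step 0 (initial): 2 infected
Step 1: +6 new -> 8 infected
Step 2: +6 new -> 14 infected
Step 3: +9 new -> 23 infected
Step 4: +6 new -> 29 infected
Step 5: +6 new -> 35 infected
Step 6: +6 new -> 41 infected
Step 7: +8 new -> 49 infected
Step 8: +5 new -> 54 infected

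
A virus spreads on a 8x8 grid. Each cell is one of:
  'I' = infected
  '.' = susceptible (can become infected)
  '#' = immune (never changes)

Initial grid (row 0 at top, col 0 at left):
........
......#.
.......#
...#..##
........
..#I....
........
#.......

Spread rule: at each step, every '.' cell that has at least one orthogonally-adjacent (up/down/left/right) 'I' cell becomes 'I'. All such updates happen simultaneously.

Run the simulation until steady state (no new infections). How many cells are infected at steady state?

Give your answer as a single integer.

Answer: 57

Derivation:
Step 0 (initial): 1 infected
Step 1: +3 new -> 4 infected
Step 2: +6 new -> 10 infected
Step 3: +9 new -> 19 infected
Step 4: +12 new -> 31 infected
Step 5: +10 new -> 41 infected
Step 6: +8 new -> 49 infected
Step 7: +4 new -> 53 infected
Step 8: +2 new -> 55 infected
Step 9: +1 new -> 56 infected
Step 10: +1 new -> 57 infected
Step 11: +0 new -> 57 infected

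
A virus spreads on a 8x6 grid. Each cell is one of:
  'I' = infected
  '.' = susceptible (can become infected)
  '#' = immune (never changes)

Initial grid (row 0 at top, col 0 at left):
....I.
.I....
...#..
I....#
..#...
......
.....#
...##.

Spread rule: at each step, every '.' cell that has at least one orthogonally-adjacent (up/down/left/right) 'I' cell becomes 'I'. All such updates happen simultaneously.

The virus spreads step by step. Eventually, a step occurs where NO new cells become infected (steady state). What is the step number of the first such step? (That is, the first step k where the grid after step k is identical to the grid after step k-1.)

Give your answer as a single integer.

Answer: 7

Derivation:
Step 0 (initial): 3 infected
Step 1: +10 new -> 13 infected
Step 2: +9 new -> 22 infected
Step 3: +5 new -> 27 infected
Step 4: +5 new -> 32 infected
Step 5: +5 new -> 37 infected
Step 6: +4 new -> 41 infected
Step 7: +0 new -> 41 infected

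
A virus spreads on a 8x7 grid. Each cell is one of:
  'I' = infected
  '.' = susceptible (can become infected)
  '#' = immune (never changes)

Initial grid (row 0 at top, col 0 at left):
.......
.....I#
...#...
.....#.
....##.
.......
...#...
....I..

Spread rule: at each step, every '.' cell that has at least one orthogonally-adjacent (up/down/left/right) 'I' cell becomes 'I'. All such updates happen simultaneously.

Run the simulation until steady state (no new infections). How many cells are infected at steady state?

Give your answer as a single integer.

Step 0 (initial): 2 infected
Step 1: +6 new -> 8 infected
Step 2: +9 new -> 17 infected
Step 3: +9 new -> 26 infected
Step 4: +10 new -> 36 infected
Step 5: +7 new -> 43 infected
Step 6: +5 new -> 48 infected
Step 7: +2 new -> 50 infected
Step 8: +0 new -> 50 infected

Answer: 50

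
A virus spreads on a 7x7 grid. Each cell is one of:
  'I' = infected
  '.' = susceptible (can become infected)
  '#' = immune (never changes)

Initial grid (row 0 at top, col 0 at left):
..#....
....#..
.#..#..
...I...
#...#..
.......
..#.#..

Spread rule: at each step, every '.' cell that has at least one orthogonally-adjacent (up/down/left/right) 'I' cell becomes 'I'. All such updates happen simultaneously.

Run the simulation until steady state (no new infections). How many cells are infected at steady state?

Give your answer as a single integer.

Step 0 (initial): 1 infected
Step 1: +4 new -> 5 infected
Step 2: +6 new -> 11 infected
Step 3: +10 new -> 21 infected
Step 4: +8 new -> 29 infected
Step 5: +8 new -> 37 infected
Step 6: +4 new -> 41 infected
Step 7: +0 new -> 41 infected

Answer: 41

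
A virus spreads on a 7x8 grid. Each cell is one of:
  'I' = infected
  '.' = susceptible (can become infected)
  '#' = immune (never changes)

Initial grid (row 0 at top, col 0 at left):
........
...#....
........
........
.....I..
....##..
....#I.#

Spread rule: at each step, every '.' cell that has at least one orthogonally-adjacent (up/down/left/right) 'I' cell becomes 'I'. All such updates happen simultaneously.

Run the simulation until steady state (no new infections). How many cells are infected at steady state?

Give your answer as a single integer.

Answer: 51

Derivation:
Step 0 (initial): 2 infected
Step 1: +4 new -> 6 infected
Step 2: +6 new -> 12 infected
Step 3: +8 new -> 20 infected
Step 4: +9 new -> 29 infected
Step 5: +8 new -> 37 infected
Step 6: +7 new -> 44 infected
Step 7: +4 new -> 48 infected
Step 8: +2 new -> 50 infected
Step 9: +1 new -> 51 infected
Step 10: +0 new -> 51 infected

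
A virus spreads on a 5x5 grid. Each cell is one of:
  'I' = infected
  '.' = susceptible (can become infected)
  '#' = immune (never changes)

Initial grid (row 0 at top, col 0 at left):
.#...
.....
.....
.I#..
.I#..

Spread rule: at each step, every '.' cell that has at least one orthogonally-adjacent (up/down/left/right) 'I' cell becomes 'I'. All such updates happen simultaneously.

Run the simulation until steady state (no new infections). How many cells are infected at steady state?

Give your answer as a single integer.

Answer: 22

Derivation:
Step 0 (initial): 2 infected
Step 1: +3 new -> 5 infected
Step 2: +3 new -> 8 infected
Step 3: +3 new -> 11 infected
Step 4: +5 new -> 16 infected
Step 5: +4 new -> 20 infected
Step 6: +2 new -> 22 infected
Step 7: +0 new -> 22 infected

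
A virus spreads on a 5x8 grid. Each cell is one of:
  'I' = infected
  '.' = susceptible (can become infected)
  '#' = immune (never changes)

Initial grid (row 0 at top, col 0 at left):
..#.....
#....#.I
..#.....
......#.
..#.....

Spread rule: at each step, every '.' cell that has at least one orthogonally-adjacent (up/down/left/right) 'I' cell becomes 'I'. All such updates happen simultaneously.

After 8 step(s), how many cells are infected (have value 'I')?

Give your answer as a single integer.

Step 0 (initial): 1 infected
Step 1: +3 new -> 4 infected
Step 2: +3 new -> 7 infected
Step 3: +3 new -> 10 infected
Step 4: +4 new -> 14 infected
Step 5: +5 new -> 19 infected
Step 6: +3 new -> 22 infected
Step 7: +3 new -> 25 infected
Step 8: +2 new -> 27 infected

Answer: 27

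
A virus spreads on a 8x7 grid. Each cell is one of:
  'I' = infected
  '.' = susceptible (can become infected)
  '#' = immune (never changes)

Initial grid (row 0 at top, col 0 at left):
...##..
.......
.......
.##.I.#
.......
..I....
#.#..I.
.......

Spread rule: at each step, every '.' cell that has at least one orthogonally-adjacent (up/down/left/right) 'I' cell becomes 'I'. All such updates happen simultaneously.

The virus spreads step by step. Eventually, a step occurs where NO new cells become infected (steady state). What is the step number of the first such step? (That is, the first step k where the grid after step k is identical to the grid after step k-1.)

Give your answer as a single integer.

Step 0 (initial): 3 infected
Step 1: +11 new -> 14 infected
Step 2: +13 new -> 27 infected
Step 3: +8 new -> 35 infected
Step 4: +7 new -> 42 infected
Step 5: +4 new -> 46 infected
Step 6: +2 new -> 48 infected
Step 7: +1 new -> 49 infected
Step 8: +0 new -> 49 infected

Answer: 8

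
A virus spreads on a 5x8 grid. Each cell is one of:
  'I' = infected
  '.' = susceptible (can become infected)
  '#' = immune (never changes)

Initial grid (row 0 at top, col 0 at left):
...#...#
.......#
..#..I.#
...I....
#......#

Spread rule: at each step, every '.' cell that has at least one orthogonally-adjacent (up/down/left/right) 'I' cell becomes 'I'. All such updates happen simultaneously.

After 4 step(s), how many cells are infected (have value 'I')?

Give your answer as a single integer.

Step 0 (initial): 2 infected
Step 1: +8 new -> 10 infected
Step 2: +9 new -> 19 infected
Step 3: +8 new -> 27 infected
Step 4: +3 new -> 30 infected

Answer: 30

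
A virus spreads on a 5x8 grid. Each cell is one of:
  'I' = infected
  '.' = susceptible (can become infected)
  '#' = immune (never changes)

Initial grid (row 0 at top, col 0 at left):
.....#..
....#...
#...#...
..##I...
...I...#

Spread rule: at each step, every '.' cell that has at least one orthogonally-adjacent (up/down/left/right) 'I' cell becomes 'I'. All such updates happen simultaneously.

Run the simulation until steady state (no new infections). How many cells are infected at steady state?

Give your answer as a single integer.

Answer: 33

Derivation:
Step 0 (initial): 2 infected
Step 1: +3 new -> 5 infected
Step 2: +4 new -> 9 infected
Step 3: +6 new -> 15 infected
Step 4: +4 new -> 19 infected
Step 5: +4 new -> 23 infected
Step 6: +5 new -> 28 infected
Step 7: +3 new -> 31 infected
Step 8: +1 new -> 32 infected
Step 9: +1 new -> 33 infected
Step 10: +0 new -> 33 infected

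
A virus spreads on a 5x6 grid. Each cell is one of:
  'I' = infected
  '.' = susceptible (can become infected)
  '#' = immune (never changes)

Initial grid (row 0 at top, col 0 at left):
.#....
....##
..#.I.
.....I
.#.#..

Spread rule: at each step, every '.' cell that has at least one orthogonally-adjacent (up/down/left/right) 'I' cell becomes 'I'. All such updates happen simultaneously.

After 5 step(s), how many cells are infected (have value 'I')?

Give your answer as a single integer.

Step 0 (initial): 2 infected
Step 1: +4 new -> 6 infected
Step 2: +3 new -> 9 infected
Step 3: +3 new -> 12 infected
Step 4: +5 new -> 17 infected
Step 5: +4 new -> 21 infected

Answer: 21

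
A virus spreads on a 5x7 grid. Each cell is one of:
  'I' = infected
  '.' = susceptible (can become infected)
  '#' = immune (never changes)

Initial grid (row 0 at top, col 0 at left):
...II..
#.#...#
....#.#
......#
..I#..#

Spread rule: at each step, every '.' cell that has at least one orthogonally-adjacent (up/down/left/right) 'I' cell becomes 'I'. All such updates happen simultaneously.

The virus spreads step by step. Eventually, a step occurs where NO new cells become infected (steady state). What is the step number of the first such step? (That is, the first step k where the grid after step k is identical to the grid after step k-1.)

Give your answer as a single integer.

Answer: 6

Derivation:
Step 0 (initial): 3 infected
Step 1: +6 new -> 9 infected
Step 2: +8 new -> 17 infected
Step 3: +6 new -> 23 infected
Step 4: +3 new -> 26 infected
Step 5: +1 new -> 27 infected
Step 6: +0 new -> 27 infected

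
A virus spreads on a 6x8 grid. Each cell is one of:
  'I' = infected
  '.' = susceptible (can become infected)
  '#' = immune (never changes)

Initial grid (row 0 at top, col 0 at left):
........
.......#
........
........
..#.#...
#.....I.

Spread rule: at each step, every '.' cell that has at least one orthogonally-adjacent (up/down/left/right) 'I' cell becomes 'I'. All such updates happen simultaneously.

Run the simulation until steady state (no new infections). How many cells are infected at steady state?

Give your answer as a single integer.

Answer: 44

Derivation:
Step 0 (initial): 1 infected
Step 1: +3 new -> 4 infected
Step 2: +4 new -> 8 infected
Step 3: +4 new -> 12 infected
Step 4: +6 new -> 18 infected
Step 5: +5 new -> 23 infected
Step 6: +6 new -> 29 infected
Step 7: +5 new -> 34 infected
Step 8: +4 new -> 38 infected
Step 9: +3 new -> 41 infected
Step 10: +2 new -> 43 infected
Step 11: +1 new -> 44 infected
Step 12: +0 new -> 44 infected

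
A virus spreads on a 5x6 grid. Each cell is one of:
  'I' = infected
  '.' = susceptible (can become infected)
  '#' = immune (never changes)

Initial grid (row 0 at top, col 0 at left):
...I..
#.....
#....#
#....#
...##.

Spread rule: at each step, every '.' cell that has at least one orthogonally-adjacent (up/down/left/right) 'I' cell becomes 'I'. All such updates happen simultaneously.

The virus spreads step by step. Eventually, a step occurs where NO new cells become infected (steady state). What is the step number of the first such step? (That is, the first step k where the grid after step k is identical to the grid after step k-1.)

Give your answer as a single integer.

Answer: 8

Derivation:
Step 0 (initial): 1 infected
Step 1: +3 new -> 4 infected
Step 2: +5 new -> 9 infected
Step 3: +6 new -> 15 infected
Step 4: +3 new -> 18 infected
Step 5: +2 new -> 20 infected
Step 6: +1 new -> 21 infected
Step 7: +1 new -> 22 infected
Step 8: +0 new -> 22 infected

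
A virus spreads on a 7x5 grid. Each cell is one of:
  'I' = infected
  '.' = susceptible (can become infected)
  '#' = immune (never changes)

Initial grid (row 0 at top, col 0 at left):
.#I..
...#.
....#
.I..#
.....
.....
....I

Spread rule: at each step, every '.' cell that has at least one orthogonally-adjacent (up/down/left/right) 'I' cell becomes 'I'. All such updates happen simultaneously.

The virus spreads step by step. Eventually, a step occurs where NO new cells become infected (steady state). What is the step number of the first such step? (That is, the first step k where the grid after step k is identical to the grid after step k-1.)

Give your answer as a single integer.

Step 0 (initial): 3 infected
Step 1: +8 new -> 11 infected
Step 2: +11 new -> 22 infected
Step 3: +7 new -> 29 infected
Step 4: +2 new -> 31 infected
Step 5: +0 new -> 31 infected

Answer: 5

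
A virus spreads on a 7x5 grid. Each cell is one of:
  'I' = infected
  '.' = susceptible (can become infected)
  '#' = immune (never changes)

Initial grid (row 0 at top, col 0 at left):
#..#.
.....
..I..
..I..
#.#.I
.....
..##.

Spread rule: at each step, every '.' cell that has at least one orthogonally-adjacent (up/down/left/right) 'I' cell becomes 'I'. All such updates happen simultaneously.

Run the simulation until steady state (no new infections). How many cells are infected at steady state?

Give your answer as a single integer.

Answer: 29

Derivation:
Step 0 (initial): 3 infected
Step 1: +8 new -> 11 infected
Step 2: +9 new -> 20 infected
Step 3: +5 new -> 25 infected
Step 4: +3 new -> 28 infected
Step 5: +1 new -> 29 infected
Step 6: +0 new -> 29 infected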